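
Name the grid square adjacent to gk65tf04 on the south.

GK65tf03

Latitude extended square 4; −1 → 3.
The longitude characters are unchanged.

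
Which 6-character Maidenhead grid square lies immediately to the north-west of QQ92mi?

QQ92lj

Longitude subsquare m = 12; −1 → 11 = l.
Latitude subsquare i = 8; +1 → 9 = j.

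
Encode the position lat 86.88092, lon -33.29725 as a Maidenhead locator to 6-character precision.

Offset from 180°W / 90°S: lon 146.7028°, lat 176.8809°.
Field: lon ⌊146.7028/20⌋ = 7 → H; lat ⌊176.8809/10⌋ = 17 → R.
Square: lon ⌊6.7028/2⌋ = 3; lat ⌊6.8809/1⌋ = 6.
Subsquare: lon ⌊0.7028/0.0833333⌋ = 8 → i; lat ⌊0.8809/0.0416667⌋ = 21 → v.

HR36iv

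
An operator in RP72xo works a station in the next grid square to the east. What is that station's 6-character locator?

RP82ao

Longitude subsquare x = 23; +1 → 24, wraps to 0 = a, carry into square.
Longitude square 7; +1 → 8.
The latitude characters are unchanged.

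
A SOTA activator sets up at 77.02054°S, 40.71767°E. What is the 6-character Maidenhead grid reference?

LB02ix

Offset from 180°W / 90°S: lon 220.7177°, lat 12.9795°.
Field: 220.7177/20 → 11 → L, 12.9795/10 → 1 → B; chars LB.
Square: 0.7177/2 → 0, 2.9795/1 → 2; chars 02.
Subsquare: 0.7177/0.0833333 → 8 → i, 0.9795/0.0416667 → 23 → x; chars ix.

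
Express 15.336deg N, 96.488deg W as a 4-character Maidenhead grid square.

EK15

Shift to the Maidenhead origin (180°W, 90°S): lon 83.51, lat 105.34.
Field (20°×10°, letters A–R): 83.51/20 → 4 → E, 105.34/10 → 10 → K; chars EK.
Square (2°×1°, digits 0–9): 3.51/2 → 1, 5.34/1 → 5; chars 15.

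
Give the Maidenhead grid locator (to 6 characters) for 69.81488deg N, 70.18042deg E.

MP59ct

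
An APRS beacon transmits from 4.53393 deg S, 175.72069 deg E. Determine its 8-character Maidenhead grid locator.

Offset from 180°W / 90°S: lon 355.72069°, lat 85.46607°.
Field (20°×10°, letters A–R): 355.72069/20 → 17 → R, 85.46607/10 → 8 → I; chars RI.
Square (2°×1°, digits 0–9): 15.72069/2 → 7, 5.46607/1 → 5; chars 75.
Subsquare (5′×2.5′, letters a–x): 1.72069/0.0833333 → 20 → u, 0.46607/0.0416667 → 11 → l; chars ul.
Extended square (30″×15″, digits 0–9): 0.05402/0.00833333 → 6, 0.00774/0.00416667 → 1; chars 61.

RI75ul61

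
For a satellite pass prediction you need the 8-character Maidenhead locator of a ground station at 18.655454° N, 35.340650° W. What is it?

HK28hp97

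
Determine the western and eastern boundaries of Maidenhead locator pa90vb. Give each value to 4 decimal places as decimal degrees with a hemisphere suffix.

139.7500° E, 139.8333° E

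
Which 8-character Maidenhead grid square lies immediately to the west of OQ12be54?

Longitude extended square 5; −1 → 4.
The latitude characters are unchanged.

OQ12be44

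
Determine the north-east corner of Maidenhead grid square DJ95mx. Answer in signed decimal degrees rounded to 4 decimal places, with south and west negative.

Field D=3, J=9: +3·20° lon, +9·10° lat → SW at lon -120°, lat 0°.
Square 9, 5: +9·2° lon, +5·1° lat → SW at lon -102°, lat 5°.
Subsquare m=12, x=23: +12·0.0833333° lon, +23·0.0416667° lat → SW at lon -101°, lat 5.95833°.
Cell spans 0.0833333° lon × 0.0416667° lat. NE corner is SW corner plus one full cell.
latitude 6.0000, longitude -100.9167.

6.0000, -100.9167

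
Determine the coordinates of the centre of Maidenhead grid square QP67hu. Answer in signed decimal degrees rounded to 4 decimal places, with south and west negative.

Field Q=16, P=15: +16·20° lon, +15·10° lat → SW at lon 140°, lat 60°.
Square 6, 7: +6·2° lon, +7·1° lat → SW at lon 152°, lat 67°.
Subsquare h=7, u=20: +7·0.0833333° lon, +20·0.0416667° lat → SW at lon 152.583°, lat 67.8333°.
Cell spans 0.0833333° lon × 0.0416667° lat. Centre is SW corner plus half of each.
latitude 67.8542, longitude 152.6250.

67.8542, 152.6250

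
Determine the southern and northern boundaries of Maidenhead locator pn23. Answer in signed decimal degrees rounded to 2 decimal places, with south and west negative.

Field P=15, N=13: +15·20° lon, +13·10° lat → SW at lon 120°, lat 40°.
Square 2, 3: +2·2° lon, +3·1° lat → SW at lon 124°, lat 43°.
Cell spans 2° lon × 1° lat.
south 43.00, north 44.00.

43.00, 44.00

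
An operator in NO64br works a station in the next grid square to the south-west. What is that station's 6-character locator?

NO64aq

Longitude subsquare b = 1; −1 → 0 = a.
Latitude subsquare r = 17; −1 → 16 = q.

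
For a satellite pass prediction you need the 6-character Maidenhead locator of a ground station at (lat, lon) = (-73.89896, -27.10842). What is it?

HB66kc

Add 180° to longitude and 90° to latitude: 152.8916, 16.1010.
Field: 152.8916/20 → 7 → H, 16.1010/10 → 1 → B; chars HB.
Square: 12.8916/2 → 6, 6.1010/1 → 6; chars 66.
Subsquare: 0.8916/0.0833333 → 10 → k, 0.1010/0.0416667 → 2 → c; chars kc.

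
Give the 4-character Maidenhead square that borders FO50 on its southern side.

FN59

Latitude square 0; −1 → -1, wraps to 9, carry into field.
Latitude field O = 14; −1 → 13 = N.
The longitude characters are unchanged.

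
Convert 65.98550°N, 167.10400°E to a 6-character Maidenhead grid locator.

RP35nx

Shift to the Maidenhead origin (180°W, 90°S): lon 347.1040, lat 155.9855.
Field (20°×10°, letters A–R): lon ⌊347.1040/20⌋ = 17 → R; lat ⌊155.9855/10⌋ = 15 → P.
Square (2°×1°, digits 0–9): lon ⌊7.1040/2⌋ = 3; lat ⌊5.9855/1⌋ = 5.
Subsquare (5′×2.5′, letters a–x): lon ⌊1.1040/0.0833333⌋ = 13 → n; lat ⌊0.9855/0.0416667⌋ = 23 → x.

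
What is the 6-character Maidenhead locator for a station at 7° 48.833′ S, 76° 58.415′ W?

FI12me

Add 180° to longitude and 90° to latitude: 103.0264, 82.1861.
Field (20°×10°, letters A–R): lon ⌊103.0264/20⌋ = 5 → F; lat ⌊82.1861/10⌋ = 8 → I.
Square (2°×1°, digits 0–9): lon ⌊3.0264/2⌋ = 1; lat ⌊2.1861/1⌋ = 2.
Subsquare (5′×2.5′, letters a–x): lon ⌊1.0264/0.0833333⌋ = 12 → m; lat ⌊0.1861/0.0416667⌋ = 4 → e.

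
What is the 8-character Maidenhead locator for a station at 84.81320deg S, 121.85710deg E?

PA05we24

Shift to the Maidenhead origin (180°W, 90°S): lon 301.85710, lat 5.18680.
Field: lon ⌊301.85710/20⌋ = 15 → P; lat ⌊5.18680/10⌋ = 0 → A.
Square: lon ⌊1.85710/2⌋ = 0; lat ⌊5.18680/1⌋ = 5.
Subsquare: lon ⌊1.85710/0.0833333⌋ = 22 → w; lat ⌊0.18680/0.0416667⌋ = 4 → e.
Extended square: lon ⌊0.02377/0.00833333⌋ = 2; lat ⌊0.02013/0.00416667⌋ = 4.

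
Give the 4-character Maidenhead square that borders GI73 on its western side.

GI63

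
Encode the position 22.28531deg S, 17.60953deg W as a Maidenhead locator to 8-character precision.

Add 180° to longitude and 90° to latitude: 162.39047, 67.71469.
Field: lon ⌊162.39047/20⌋ = 8 → I; lat ⌊67.71469/10⌋ = 6 → G.
Square: lon ⌊2.39047/2⌋ = 1; lat ⌊7.71469/1⌋ = 7.
Subsquare: lon ⌊0.39047/0.0833333⌋ = 4 → e; lat ⌊0.71469/0.0416667⌋ = 17 → r.
Extended square: lon ⌊0.05714/0.00833333⌋ = 6; lat ⌊0.00636/0.00416667⌋ = 1.

IG17er61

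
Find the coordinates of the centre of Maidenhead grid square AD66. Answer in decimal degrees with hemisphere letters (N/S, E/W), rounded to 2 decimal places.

Field A=0, D=3: +0·20° lon, +3·10° lat → SW at lon -180°, lat -60°.
Square 6, 6: +6·2° lon, +6·1° lat → SW at lon -168°, lat -54°.
Cell spans 2° lon × 1° lat. Centre is SW corner plus half of each.
latitude 53.50° S, longitude 167.00° W.

53.50° S, 167.00° W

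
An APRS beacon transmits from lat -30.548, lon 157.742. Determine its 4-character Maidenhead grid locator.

QF89

Shift to the Maidenhead origin (180°W, 90°S): lon 337.74, lat 59.45.
Field: lon ⌊337.74/20⌋ = 16 → Q; lat ⌊59.45/10⌋ = 5 → F.
Square: lon ⌊17.74/2⌋ = 8; lat ⌊9.45/1⌋ = 9.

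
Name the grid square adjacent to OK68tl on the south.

OK68tk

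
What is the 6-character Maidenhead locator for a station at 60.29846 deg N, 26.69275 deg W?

HP60ph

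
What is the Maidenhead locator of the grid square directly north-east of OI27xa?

Longitude subsquare x = 23; +1 → 24, wraps to 0 = a, carry into square.
Longitude square 2; +1 → 3.
Latitude subsquare a = 0; +1 → 1 = b.

OI37ab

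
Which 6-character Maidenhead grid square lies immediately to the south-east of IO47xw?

IO57av

Longitude subsquare x = 23; +1 → 24, wraps to 0 = a, carry into square.
Longitude square 4; +1 → 5.
Latitude subsquare w = 22; −1 → 21 = v.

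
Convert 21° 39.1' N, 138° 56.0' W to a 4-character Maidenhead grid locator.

CL01

Offset from 180°W / 90°S: lon 41.07°, lat 111.65°.
Field: lon ⌊41.07/20⌋ = 2 → C; lat ⌊111.65/10⌋ = 11 → L.
Square: lon ⌊1.07/2⌋ = 0; lat ⌊1.65/1⌋ = 1.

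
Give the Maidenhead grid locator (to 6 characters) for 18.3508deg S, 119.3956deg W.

Shift to the Maidenhead origin (180°W, 90°S): lon 60.6044, lat 71.6492.
Field: lon ⌊60.6044/20⌋ = 3 → D; lat ⌊71.6492/10⌋ = 7 → H.
Square: lon ⌊0.6044/2⌋ = 0; lat ⌊1.6492/1⌋ = 1.
Subsquare: lon ⌊0.6044/0.0833333⌋ = 7 → h; lat ⌊0.6492/0.0416667⌋ = 15 → p.

DH01hp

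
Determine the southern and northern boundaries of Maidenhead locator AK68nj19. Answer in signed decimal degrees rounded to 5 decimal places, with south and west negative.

18.41250, 18.41667

Field A=0, K=10: +0·20° lon, +10·10° lat → SW at lon -180°, lat 10°.
Square 6, 8: +6·2° lon, +8·1° lat → SW at lon -168°, lat 18°.
Subsquare n=13, j=9: +13·0.0833333° lon, +9·0.0416667° lat → SW at lon -166.917°, lat 18.375°.
Extended square 1, 9: +1·0.00833333° lon, +9·0.00416667° lat → SW at lon -166.908°, lat 18.4125°.
Cell spans 0.00833333° lon × 0.00416667° lat.
south 18.41250, north 18.41667.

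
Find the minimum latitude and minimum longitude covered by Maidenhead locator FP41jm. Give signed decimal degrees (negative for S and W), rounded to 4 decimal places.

61.5000, -71.2500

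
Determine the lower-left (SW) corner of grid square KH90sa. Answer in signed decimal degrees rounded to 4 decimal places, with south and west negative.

-20.0000, 39.5000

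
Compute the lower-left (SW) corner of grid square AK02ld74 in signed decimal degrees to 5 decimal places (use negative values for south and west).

12.14167, -179.02500

Field A=0, K=10: +0·20° lon, +10·10° lat → SW at lon -180°, lat 10°.
Square 0, 2: +0·2° lon, +2·1° lat → SW at lon -180°, lat 12°.
Subsquare l=11, d=3: +11·0.0833333° lon, +3·0.0416667° lat → SW at lon -179.083°, lat 12.125°.
Extended square 7, 4: +7·0.00833333° lon, +4·0.00416667° lat → SW at lon -179.025°, lat 12.1417°.
latitude 12.14167, longitude -179.02500.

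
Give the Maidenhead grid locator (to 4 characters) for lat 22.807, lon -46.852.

GL62

Add 180° to longitude and 90° to latitude: 133.15, 112.81.
Field (20°×10°, letters A–R): lon ⌊133.15/20⌋ = 6 → G; lat ⌊112.81/10⌋ = 11 → L.
Square (2°×1°, digits 0–9): lon ⌊13.15/2⌋ = 6; lat ⌊2.81/1⌋ = 2.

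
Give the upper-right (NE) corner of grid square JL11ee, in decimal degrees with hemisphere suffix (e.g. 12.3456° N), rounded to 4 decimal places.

21.2083° N, 2.4167° E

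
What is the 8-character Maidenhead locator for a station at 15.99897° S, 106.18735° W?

DH64va70

Offset from 180°W / 90°S: lon 73.81265°, lat 74.00103°.
Field: lon ⌊73.81265/20⌋ = 3 → D; lat ⌊74.00103/10⌋ = 7 → H.
Square: lon ⌊13.81265/2⌋ = 6; lat ⌊4.00103/1⌋ = 4.
Subsquare: lon ⌊1.81265/0.0833333⌋ = 21 → v; lat ⌊0.00103/0.0416667⌋ = 0 → a.
Extended square: lon ⌊0.06265/0.00833333⌋ = 7; lat ⌊0.00103/0.00416667⌋ = 0.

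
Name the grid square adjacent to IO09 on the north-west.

HP90

Longitude square 0; −1 → -1, wraps to 9, carry into field.
Longitude field I = 8; −1 → 7 = H.
Latitude square 9; +1 → 10, wraps to 0, carry into field.
Latitude field O = 14; +1 → 15 = P.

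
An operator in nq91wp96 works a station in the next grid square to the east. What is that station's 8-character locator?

NQ91xp06

Longitude extended square 9; +1 → 10, wraps to 0, carry into subsquare.
Longitude subsquare w = 22; +1 → 23 = x.
The latitude characters are unchanged.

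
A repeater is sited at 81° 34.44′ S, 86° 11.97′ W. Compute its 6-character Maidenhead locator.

EA68vk

Offset from 180°W / 90°S: lon 93.8005°, lat 8.4260°.
Field: lon ⌊93.8005/20⌋ = 4 → E; lat ⌊8.4260/10⌋ = 0 → A.
Square: lon ⌊13.8005/2⌋ = 6; lat ⌊8.4260/1⌋ = 8.
Subsquare: lon ⌊1.8005/0.0833333⌋ = 21 → v; lat ⌊0.4260/0.0416667⌋ = 10 → k.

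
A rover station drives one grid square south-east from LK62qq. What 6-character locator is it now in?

Longitude subsquare q = 16; +1 → 17 = r.
Latitude subsquare q = 16; −1 → 15 = p.

LK62rp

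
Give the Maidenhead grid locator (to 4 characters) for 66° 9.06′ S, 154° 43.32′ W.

BC23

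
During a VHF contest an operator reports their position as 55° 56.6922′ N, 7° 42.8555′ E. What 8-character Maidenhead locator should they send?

Shift to the Maidenhead origin (180°W, 90°S): lon 187.71426, lat 145.94487.
Field (20°×10°, letters A–R): lon ⌊187.71426/20⌋ = 9 → J; lat ⌊145.94487/10⌋ = 14 → O.
Square (2°×1°, digits 0–9): lon ⌊7.71426/2⌋ = 3; lat ⌊5.94487/1⌋ = 5.
Subsquare (5′×2.5′, letters a–x): lon ⌊1.71426/0.0833333⌋ = 20 → u; lat ⌊0.94487/0.0416667⌋ = 22 → w.
Extended square (30″×15″, digits 0–9): lon ⌊0.04759/0.00833333⌋ = 5; lat ⌊0.02820/0.00416667⌋ = 6.

JO35uw56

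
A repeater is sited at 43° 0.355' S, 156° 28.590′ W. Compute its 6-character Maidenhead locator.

Add 180° to longitude and 90° to latitude: 23.5235, 46.9941.
Field (20°×10°, letters A–R): 23.5235/20 → 1 → B, 46.9941/10 → 4 → E; chars BE.
Square (2°×1°, digits 0–9): 3.5235/2 → 1, 6.9941/1 → 6; chars 16.
Subsquare (5′×2.5′, letters a–x): 1.5235/0.0833333 → 18 → s, 0.9941/0.0416667 → 23 → x; chars sx.

BE16sx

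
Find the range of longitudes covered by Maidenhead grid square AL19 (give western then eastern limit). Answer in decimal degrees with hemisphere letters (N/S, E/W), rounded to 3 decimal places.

178.000° W, 176.000° W

Field A=0, L=11: +0·20° lon, +11·10° lat → SW at lon -180°, lat 20°.
Square 1, 9: +1·2° lon, +9·1° lat → SW at lon -178°, lat 29°.
Cell spans 2° lon × 1° lat.
west 178.000° W, east 176.000° W.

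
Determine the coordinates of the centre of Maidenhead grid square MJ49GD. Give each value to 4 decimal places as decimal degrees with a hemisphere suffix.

Field M=12, J=9: +12·20° lon, +9·10° lat → SW at lon 60°, lat 0°.
Square 4, 9: +4·2° lon, +9·1° lat → SW at lon 68°, lat 9°.
Subsquare g=6, d=3: +6·0.0833333° lon, +3·0.0416667° lat → SW at lon 68.5°, lat 9.125°.
Cell spans 0.0833333° lon × 0.0416667° lat. Centre is SW corner plus half of each.
latitude 9.1458° N, longitude 68.5417° E.

9.1458° N, 68.5417° E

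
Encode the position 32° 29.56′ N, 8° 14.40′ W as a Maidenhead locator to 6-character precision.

IM52vl

Offset from 180°W / 90°S: lon 171.7600°, lat 122.4927°.
Field (20°×10°, letters A–R): 171.7600/20 → 8 → I, 122.4927/10 → 12 → M; chars IM.
Square (2°×1°, digits 0–9): 11.7600/2 → 5, 2.4927/1 → 2; chars 52.
Subsquare (5′×2.5′, letters a–x): 1.7600/0.0833333 → 21 → v, 0.4927/0.0416667 → 11 → l; chars vl.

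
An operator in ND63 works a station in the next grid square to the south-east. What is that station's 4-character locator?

ND72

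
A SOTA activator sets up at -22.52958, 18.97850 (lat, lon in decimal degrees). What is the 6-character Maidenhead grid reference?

Shift to the Maidenhead origin (180°W, 90°S): lon 198.9785, lat 67.4704.
Field: 198.9785/20 → 9 → J, 67.4704/10 → 6 → G; chars JG.
Square: 18.9785/2 → 9, 7.4704/1 → 7; chars 97.
Subsquare: 0.9785/0.0833333 → 11 → l, 0.4704/0.0416667 → 11 → l; chars ll.

JG97ll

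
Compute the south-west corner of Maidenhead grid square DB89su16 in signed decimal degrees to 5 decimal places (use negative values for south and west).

-70.14167, -102.49167

Field D=3, B=1: +3·20° lon, +1·10° lat → SW at lon -120°, lat -80°.
Square 8, 9: +8·2° lon, +9·1° lat → SW at lon -104°, lat -71°.
Subsquare s=18, u=20: +18·0.0833333° lon, +20·0.0416667° lat → SW at lon -102.5°, lat -70.1667°.
Extended square 1, 6: +1·0.00833333° lon, +6·0.00416667° lat → SW at lon -102.492°, lat -70.1417°.
latitude -70.14167, longitude -102.49167.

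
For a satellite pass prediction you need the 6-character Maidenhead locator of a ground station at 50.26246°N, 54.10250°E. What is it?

LO70bg

Add 180° to longitude and 90° to latitude: 234.1025, 140.2625.
Field: lon ⌊234.1025/20⌋ = 11 → L; lat ⌊140.2625/10⌋ = 14 → O.
Square: lon ⌊14.1025/2⌋ = 7; lat ⌊0.2625/1⌋ = 0.
Subsquare: lon ⌊0.1025/0.0833333⌋ = 1 → b; lat ⌊0.2625/0.0416667⌋ = 6 → g.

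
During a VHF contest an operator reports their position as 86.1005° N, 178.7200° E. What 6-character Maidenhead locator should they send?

RR96ic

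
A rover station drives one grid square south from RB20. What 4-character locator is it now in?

Latitude square 0; −1 → -1, wraps to 9, carry into field.
Latitude field B = 1; −1 → 0 = A.
The longitude characters are unchanged.

RA29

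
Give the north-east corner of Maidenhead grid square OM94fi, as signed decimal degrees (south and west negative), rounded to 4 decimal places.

34.3750, 118.5000

Field O=14, M=12: +14·20° lon, +12·10° lat → SW at lon 100°, lat 30°.
Square 9, 4: +9·2° lon, +4·1° lat → SW at lon 118°, lat 34°.
Subsquare f=5, i=8: +5·0.0833333° lon, +8·0.0416667° lat → SW at lon 118.417°, lat 34.3333°.
Cell spans 0.0833333° lon × 0.0416667° lat. NE corner is SW corner plus one full cell.
latitude 34.3750, longitude 118.5000.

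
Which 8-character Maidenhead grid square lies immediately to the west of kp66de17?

Longitude extended square 1; −1 → 0.
The latitude characters are unchanged.

KP66de07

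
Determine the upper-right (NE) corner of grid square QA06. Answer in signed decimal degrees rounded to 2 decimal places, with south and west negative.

Field Q=16, A=0: +16·20° lon, +0·10° lat → SW at lon 140°, lat -90°.
Square 0, 6: +0·2° lon, +6·1° lat → SW at lon 140°, lat -84°.
Cell spans 2° lon × 1° lat. NE corner is SW corner plus one full cell.
latitude -83.00, longitude 142.00.

-83.00, 142.00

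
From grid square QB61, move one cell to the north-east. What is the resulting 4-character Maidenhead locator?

Longitude square 6; +1 → 7.
Latitude square 1; +1 → 2.

QB72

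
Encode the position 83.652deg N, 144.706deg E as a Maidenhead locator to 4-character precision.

Shift to the Maidenhead origin (180°W, 90°S): lon 324.71, lat 173.65.
Field: 324.71/20 → 16 → Q, 173.65/10 → 17 → R; chars QR.
Square: 4.71/2 → 2, 3.65/1 → 3; chars 23.

QR23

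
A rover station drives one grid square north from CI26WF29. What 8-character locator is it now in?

CI26wg20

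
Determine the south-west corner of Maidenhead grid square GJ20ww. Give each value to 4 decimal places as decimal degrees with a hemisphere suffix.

0.9167° N, 54.1667° W

Field G=6, J=9: +6·20° lon, +9·10° lat → SW at lon -60°, lat 0°.
Square 2, 0: +2·2° lon, +0·1° lat → SW at lon -56°, lat 0°.
Subsquare w=22, w=22: +22·0.0833333° lon, +22·0.0416667° lat → SW at lon -54.1667°, lat 0.916667°.
latitude 0.9167° N, longitude 54.1667° W.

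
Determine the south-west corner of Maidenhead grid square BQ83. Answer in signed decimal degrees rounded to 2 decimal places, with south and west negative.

73.00, -144.00

Field B=1, Q=16: +1·20° lon, +16·10° lat → SW at lon -160°, lat 70°.
Square 8, 3: +8·2° lon, +3·1° lat → SW at lon -144°, lat 73°.
latitude 73.00, longitude -144.00.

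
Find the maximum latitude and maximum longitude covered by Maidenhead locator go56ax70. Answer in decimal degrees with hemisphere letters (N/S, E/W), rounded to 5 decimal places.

56.96250° N, 49.93333° W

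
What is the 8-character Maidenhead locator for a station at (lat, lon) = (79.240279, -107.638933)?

DQ69ef37

Shift to the Maidenhead origin (180°W, 90°S): lon 72.36107, lat 169.24028.
Field (20°×10°, letters A–R): lon ⌊72.36107/20⌋ = 3 → D; lat ⌊169.24028/10⌋ = 16 → Q.
Square (2°×1°, digits 0–9): lon ⌊12.36107/2⌋ = 6; lat ⌊9.24028/1⌋ = 9.
Subsquare (5′×2.5′, letters a–x): lon ⌊0.36107/0.0833333⌋ = 4 → e; lat ⌊0.24028/0.0416667⌋ = 5 → f.
Extended square (30″×15″, digits 0–9): lon ⌊0.02773/0.00833333⌋ = 3; lat ⌊0.03195/0.00416667⌋ = 7.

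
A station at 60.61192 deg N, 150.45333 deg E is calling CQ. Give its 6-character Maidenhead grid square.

Add 180° to longitude and 90° to latitude: 330.4533, 150.6119.
Field (20°×10°, letters A–R): 330.4533/20 → 16 → Q, 150.6119/10 → 15 → P; chars QP.
Square (2°×1°, digits 0–9): 10.4533/2 → 5, 0.6119/1 → 0; chars 50.
Subsquare (5′×2.5′, letters a–x): 0.4533/0.0833333 → 5 → f, 0.6119/0.0416667 → 14 → o; chars fo.

QP50fo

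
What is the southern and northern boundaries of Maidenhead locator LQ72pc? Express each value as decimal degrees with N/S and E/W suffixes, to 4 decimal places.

72.0833° N, 72.1250° N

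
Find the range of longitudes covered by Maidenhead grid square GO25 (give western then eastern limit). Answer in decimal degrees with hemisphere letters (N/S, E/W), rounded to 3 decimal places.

56.000° W, 54.000° W

Field G=6, O=14: +6·20° lon, +14·10° lat → SW at lon -60°, lat 50°.
Square 2, 5: +2·2° lon, +5·1° lat → SW at lon -56°, lat 55°.
Cell spans 2° lon × 1° lat.
west 56.000° W, east 54.000° W.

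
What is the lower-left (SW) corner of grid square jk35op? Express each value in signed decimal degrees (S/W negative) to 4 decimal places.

Field J=9, K=10: +9·20° lon, +10·10° lat → SW at lon 0°, lat 10°.
Square 3, 5: +3·2° lon, +5·1° lat → SW at lon 6°, lat 15°.
Subsquare o=14, p=15: +14·0.0833333° lon, +15·0.0416667° lat → SW at lon 7.16667°, lat 15.625°.
latitude 15.6250, longitude 7.1667.

15.6250, 7.1667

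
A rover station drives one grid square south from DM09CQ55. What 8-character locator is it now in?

DM09cq54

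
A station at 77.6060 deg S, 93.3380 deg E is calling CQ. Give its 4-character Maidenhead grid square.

Add 180° to longitude and 90° to latitude: 273.34, 12.39.
Field: 273.34/20 → 13 → N, 12.39/10 → 1 → B; chars NB.
Square: 13.34/2 → 6, 2.39/1 → 2; chars 62.

NB62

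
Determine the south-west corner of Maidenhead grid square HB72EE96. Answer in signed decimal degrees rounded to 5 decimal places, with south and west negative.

Field H=7, B=1: +7·20° lon, +1·10° lat → SW at lon -40°, lat -80°.
Square 7, 2: +7·2° lon, +2·1° lat → SW at lon -26°, lat -78°.
Subsquare e=4, e=4: +4·0.0833333° lon, +4·0.0416667° lat → SW at lon -25.6667°, lat -77.8333°.
Extended square 9, 6: +9·0.00833333° lon, +6·0.00416667° lat → SW at lon -25.5917°, lat -77.8083°.
latitude -77.80833, longitude -25.59167.

-77.80833, -25.59167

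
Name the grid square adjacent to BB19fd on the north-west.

Longitude subsquare f = 5; −1 → 4 = e.
Latitude subsquare d = 3; +1 → 4 = e.

BB19ee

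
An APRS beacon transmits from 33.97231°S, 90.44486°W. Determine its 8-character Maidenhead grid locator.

Shift to the Maidenhead origin (180°W, 90°S): lon 89.55514, lat 56.02769.
Field (20°×10°, letters A–R): lon ⌊89.55514/20⌋ = 4 → E; lat ⌊56.02769/10⌋ = 5 → F.
Square (2°×1°, digits 0–9): lon ⌊9.55514/2⌋ = 4; lat ⌊6.02769/1⌋ = 6.
Subsquare (5′×2.5′, letters a–x): lon ⌊1.55514/0.0833333⌋ = 18 → s; lat ⌊0.02769/0.0416667⌋ = 0 → a.
Extended square (30″×15″, digits 0–9): lon ⌊0.05514/0.00833333⌋ = 6; lat ⌊0.02769/0.00416667⌋ = 6.

EF46sa66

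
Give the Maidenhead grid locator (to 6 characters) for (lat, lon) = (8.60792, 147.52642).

QJ38so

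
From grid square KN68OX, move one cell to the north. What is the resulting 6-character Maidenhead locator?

Latitude subsquare x = 23; +1 → 24, wraps to 0 = a, carry into square.
Latitude square 8; +1 → 9.
The longitude characters are unchanged.

KN69oa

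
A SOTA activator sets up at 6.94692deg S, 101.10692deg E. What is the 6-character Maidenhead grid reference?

OI03nb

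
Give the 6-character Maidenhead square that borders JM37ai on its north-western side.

Longitude subsquare a = 0; −1 → -1, wraps to 23 = x, carry into square.
Longitude square 3; −1 → 2.
Latitude subsquare i = 8; +1 → 9 = j.

JM27xj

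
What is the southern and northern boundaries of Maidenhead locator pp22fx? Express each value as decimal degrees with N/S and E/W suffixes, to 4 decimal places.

Field P=15, P=15: +15·20° lon, +15·10° lat → SW at lon 120°, lat 60°.
Square 2, 2: +2·2° lon, +2·1° lat → SW at lon 124°, lat 62°.
Subsquare f=5, x=23: +5·0.0833333° lon, +23·0.0416667° lat → SW at lon 124.417°, lat 62.9583°.
Cell spans 0.0833333° lon × 0.0416667° lat.
south 62.9583° N, north 63.0000° N.

62.9583° N, 63.0000° N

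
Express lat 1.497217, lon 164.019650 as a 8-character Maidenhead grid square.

RJ21al29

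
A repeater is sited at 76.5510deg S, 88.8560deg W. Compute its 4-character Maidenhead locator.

EB53

Offset from 180°W / 90°S: lon 91.14°, lat 13.45°.
Field (20°×10°, letters A–R): 91.14/20 → 4 → E, 13.45/10 → 1 → B; chars EB.
Square (2°×1°, digits 0–9): 11.14/2 → 5, 3.45/1 → 3; chars 53.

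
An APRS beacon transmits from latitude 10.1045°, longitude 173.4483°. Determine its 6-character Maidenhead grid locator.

Shift to the Maidenhead origin (180°W, 90°S): lon 353.4483, lat 100.1045.
Field (20°×10°, letters A–R): lon ⌊353.4483/20⌋ = 17 → R; lat ⌊100.1045/10⌋ = 10 → K.
Square (2°×1°, digits 0–9): lon ⌊13.4483/2⌋ = 6; lat ⌊0.1045/1⌋ = 0.
Subsquare (5′×2.5′, letters a–x): lon ⌊1.4483/0.0833333⌋ = 17 → r; lat ⌊0.1045/0.0416667⌋ = 2 → c.

RK60rc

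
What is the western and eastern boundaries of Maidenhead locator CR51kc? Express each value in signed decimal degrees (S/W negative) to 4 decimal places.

Field C=2, R=17: +2·20° lon, +17·10° lat → SW at lon -140°, lat 80°.
Square 5, 1: +5·2° lon, +1·1° lat → SW at lon -130°, lat 81°.
Subsquare k=10, c=2: +10·0.0833333° lon, +2·0.0416667° lat → SW at lon -129.167°, lat 81.0833°.
Cell spans 0.0833333° lon × 0.0416667° lat.
west -129.1667, east -129.0833.

-129.1667, -129.0833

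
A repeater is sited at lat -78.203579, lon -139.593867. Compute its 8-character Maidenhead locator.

Shift to the Maidenhead origin (180°W, 90°S): lon 40.40613, lat 11.79642.
Field: lon ⌊40.40613/20⌋ = 2 → C; lat ⌊11.79642/10⌋ = 1 → B.
Square: lon ⌊0.40613/2⌋ = 0; lat ⌊1.79642/1⌋ = 1.
Subsquare: lon ⌊0.40613/0.0833333⌋ = 4 → e; lat ⌊0.79642/0.0416667⌋ = 19 → t.
Extended square: lon ⌊0.07280/0.00833333⌋ = 8; lat ⌊0.00475/0.00416667⌋ = 1.

CB01et81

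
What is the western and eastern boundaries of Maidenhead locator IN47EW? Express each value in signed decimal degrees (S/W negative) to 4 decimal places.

-11.6667, -11.5833

Field I=8, N=13: +8·20° lon, +13·10° lat → SW at lon -20°, lat 40°.
Square 4, 7: +4·2° lon, +7·1° lat → SW at lon -12°, lat 47°.
Subsquare e=4, w=22: +4·0.0833333° lon, +22·0.0416667° lat → SW at lon -11.6667°, lat 47.9167°.
Cell spans 0.0833333° lon × 0.0416667° lat.
west -11.6667, east -11.5833.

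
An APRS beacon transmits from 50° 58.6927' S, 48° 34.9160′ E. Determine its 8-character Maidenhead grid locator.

LD49ga95

Offset from 180°W / 90°S: lon 228.58193°, lat 39.02179°.
Field: 228.58193/20 → 11 → L, 39.02179/10 → 3 → D; chars LD.
Square: 8.58193/2 → 4, 9.02179/1 → 9; chars 49.
Subsquare: 0.58193/0.0833333 → 6 → g, 0.02179/0.0416667 → 0 → a; chars ga.
Extended square: 0.08193/0.00833333 → 9, 0.02179/0.00416667 → 5; chars 95.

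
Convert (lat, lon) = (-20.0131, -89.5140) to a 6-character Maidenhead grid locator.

Offset from 180°W / 90°S: lon 90.4860°, lat 69.9869°.
Field (20°×10°, letters A–R): 90.4860/20 → 4 → E, 69.9869/10 → 6 → G; chars EG.
Square (2°×1°, digits 0–9): 10.4860/2 → 5, 9.9869/1 → 9; chars 59.
Subsquare (5′×2.5′, letters a–x): 0.4860/0.0833333 → 5 → f, 0.9869/0.0416667 → 23 → x; chars fx.

EG59fx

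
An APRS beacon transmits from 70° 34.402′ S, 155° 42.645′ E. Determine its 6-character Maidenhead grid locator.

QB79uk

Offset from 180°W / 90°S: lon 335.7107°, lat 19.4266°.
Field: 335.7107/20 → 16 → Q, 19.4266/10 → 1 → B; chars QB.
Square: 15.7107/2 → 7, 9.4266/1 → 9; chars 79.
Subsquare: 1.7107/0.0833333 → 20 → u, 0.4266/0.0416667 → 10 → k; chars uk.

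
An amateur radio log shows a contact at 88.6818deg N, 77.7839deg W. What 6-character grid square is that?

Add 180° to longitude and 90° to latitude: 102.2161, 178.6818.
Field: lon ⌊102.2161/20⌋ = 5 → F; lat ⌊178.6818/10⌋ = 17 → R.
Square: lon ⌊2.2161/2⌋ = 1; lat ⌊8.6818/1⌋ = 8.
Subsquare: lon ⌊0.2161/0.0833333⌋ = 2 → c; lat ⌊0.6818/0.0416667⌋ = 16 → q.

FR18cq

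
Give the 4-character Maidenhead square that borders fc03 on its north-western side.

EC94

Longitude square 0; −1 → -1, wraps to 9, carry into field.
Longitude field F = 5; −1 → 4 = E.
Latitude square 3; +1 → 4.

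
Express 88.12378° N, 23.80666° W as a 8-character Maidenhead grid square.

Shift to the Maidenhead origin (180°W, 90°S): lon 156.19334, lat 178.12378.
Field (20°×10°, letters A–R): lon ⌊156.19334/20⌋ = 7 → H; lat ⌊178.12378/10⌋ = 17 → R.
Square (2°×1°, digits 0–9): lon ⌊16.19334/2⌋ = 8; lat ⌊8.12378/1⌋ = 8.
Subsquare (5′×2.5′, letters a–x): lon ⌊0.19334/0.0833333⌋ = 2 → c; lat ⌊0.12378/0.0416667⌋ = 2 → c.
Extended square (30″×15″, digits 0–9): lon ⌊0.02667/0.00833333⌋ = 3; lat ⌊0.04045/0.00416667⌋ = 9.

HR88cc39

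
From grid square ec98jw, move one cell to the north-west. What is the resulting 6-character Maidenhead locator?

EC98ix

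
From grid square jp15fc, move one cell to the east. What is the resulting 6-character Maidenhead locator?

JP15gc

Longitude subsquare f = 5; +1 → 6 = g.
The latitude characters are unchanged.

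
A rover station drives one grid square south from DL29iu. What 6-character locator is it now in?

DL29it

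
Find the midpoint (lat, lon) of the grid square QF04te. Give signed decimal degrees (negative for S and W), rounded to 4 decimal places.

-35.8125, 141.6250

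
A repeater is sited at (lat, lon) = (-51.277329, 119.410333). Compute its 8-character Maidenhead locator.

OD98qr93

Offset from 180°W / 90°S: lon 299.41033°, lat 38.72267°.
Field: lon ⌊299.41033/20⌋ = 14 → O; lat ⌊38.72267/10⌋ = 3 → D.
Square: lon ⌊19.41033/2⌋ = 9; lat ⌊8.72267/1⌋ = 8.
Subsquare: lon ⌊1.41033/0.0833333⌋ = 16 → q; lat ⌊0.72267/0.0416667⌋ = 17 → r.
Extended square: lon ⌊0.07700/0.00833333⌋ = 9; lat ⌊0.01434/0.00416667⌋ = 3.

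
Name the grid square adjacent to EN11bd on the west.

EN11ad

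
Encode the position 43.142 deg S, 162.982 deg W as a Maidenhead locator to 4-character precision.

AE86

Offset from 180°W / 90°S: lon 17.02°, lat 46.86°.
Field (20°×10°, letters A–R): lon ⌊17.02/20⌋ = 0 → A; lat ⌊46.86/10⌋ = 4 → E.
Square (2°×1°, digits 0–9): lon ⌊17.02/2⌋ = 8; lat ⌊6.86/1⌋ = 6.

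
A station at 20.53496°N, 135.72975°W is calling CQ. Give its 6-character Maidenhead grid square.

CL20dm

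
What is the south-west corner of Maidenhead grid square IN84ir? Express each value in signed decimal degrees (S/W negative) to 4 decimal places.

44.7083, -3.3333

Field I=8, N=13: +8·20° lon, +13·10° lat → SW at lon -20°, lat 40°.
Square 8, 4: +8·2° lon, +4·1° lat → SW at lon -4°, lat 44°.
Subsquare i=8, r=17: +8·0.0833333° lon, +17·0.0416667° lat → SW at lon -3.33333°, lat 44.7083°.
latitude 44.7083, longitude -3.3333.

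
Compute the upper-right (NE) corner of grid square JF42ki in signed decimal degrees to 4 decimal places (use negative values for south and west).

-37.6250, 8.9167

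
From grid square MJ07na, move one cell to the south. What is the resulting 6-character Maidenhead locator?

Latitude subsquare a = 0; −1 → -1, wraps to 23 = x, carry into square.
Latitude square 7; −1 → 6.
The longitude characters are unchanged.

MJ06nx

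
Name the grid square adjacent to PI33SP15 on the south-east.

PI33sp24

Longitude extended square 1; +1 → 2.
Latitude extended square 5; −1 → 4.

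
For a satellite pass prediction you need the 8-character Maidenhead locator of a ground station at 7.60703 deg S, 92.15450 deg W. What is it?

Offset from 180°W / 90°S: lon 87.84550°, lat 82.39297°.
Field: 87.84550/20 → 4 → E, 82.39297/10 → 8 → I; chars EI.
Square: 7.84550/2 → 3, 2.39297/1 → 2; chars 32.
Subsquare: 1.84550/0.0833333 → 22 → w, 0.39297/0.0416667 → 9 → j; chars wj.
Extended square: 0.01217/0.00833333 → 1, 0.01797/0.00416667 → 4; chars 14.

EI32wj14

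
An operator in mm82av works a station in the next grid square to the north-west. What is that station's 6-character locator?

Longitude subsquare a = 0; −1 → -1, wraps to 23 = x, carry into square.
Longitude square 8; −1 → 7.
Latitude subsquare v = 21; +1 → 22 = w.

MM72xw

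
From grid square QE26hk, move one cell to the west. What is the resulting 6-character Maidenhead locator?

Longitude subsquare h = 7; −1 → 6 = g.
The latitude characters are unchanged.

QE26gk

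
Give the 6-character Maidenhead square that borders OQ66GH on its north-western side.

OQ66fi

Longitude subsquare g = 6; −1 → 5 = f.
Latitude subsquare h = 7; +1 → 8 = i.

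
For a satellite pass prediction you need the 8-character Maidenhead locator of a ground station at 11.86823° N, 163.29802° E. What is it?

RK11pu58

Offset from 180°W / 90°S: lon 343.29802°, lat 101.86823°.
Field: lon ⌊343.29802/20⌋ = 17 → R; lat ⌊101.86823/10⌋ = 10 → K.
Square: lon ⌊3.29802/2⌋ = 1; lat ⌊1.86823/1⌋ = 1.
Subsquare: lon ⌊1.29802/0.0833333⌋ = 15 → p; lat ⌊0.86823/0.0416667⌋ = 20 → u.
Extended square: lon ⌊0.04802/0.00833333⌋ = 5; lat ⌊0.03490/0.00416667⌋ = 8.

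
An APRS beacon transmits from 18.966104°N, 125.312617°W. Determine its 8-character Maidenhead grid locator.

CK78ix21

Offset from 180°W / 90°S: lon 54.68738°, lat 108.96610°.
Field: 54.68738/20 → 2 → C, 108.96610/10 → 10 → K; chars CK.
Square: 14.68738/2 → 7, 8.96610/1 → 8; chars 78.
Subsquare: 0.68738/0.0833333 → 8 → i, 0.96610/0.0416667 → 23 → x; chars ix.
Extended square: 0.02072/0.00833333 → 2, 0.00777/0.00416667 → 1; chars 21.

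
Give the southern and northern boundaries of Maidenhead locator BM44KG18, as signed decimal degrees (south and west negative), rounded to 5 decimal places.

Field B=1, M=12: +1·20° lon, +12·10° lat → SW at lon -160°, lat 30°.
Square 4, 4: +4·2° lon, +4·1° lat → SW at lon -152°, lat 34°.
Subsquare k=10, g=6: +10·0.0833333° lon, +6·0.0416667° lat → SW at lon -151.167°, lat 34.25°.
Extended square 1, 8: +1·0.00833333° lon, +8·0.00416667° lat → SW at lon -151.158°, lat 34.2833°.
Cell spans 0.00833333° lon × 0.00416667° lat.
south 34.28333, north 34.28750.

34.28333, 34.28750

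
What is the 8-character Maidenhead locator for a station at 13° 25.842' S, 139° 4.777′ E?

PH96mn96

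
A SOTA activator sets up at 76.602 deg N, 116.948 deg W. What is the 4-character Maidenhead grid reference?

Offset from 180°W / 90°S: lon 63.05°, lat 166.60°.
Field: lon ⌊63.05/20⌋ = 3 → D; lat ⌊166.60/10⌋ = 16 → Q.
Square: lon ⌊3.05/2⌋ = 1; lat ⌊6.60/1⌋ = 6.

DQ16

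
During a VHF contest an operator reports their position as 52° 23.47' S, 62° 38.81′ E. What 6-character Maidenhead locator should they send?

Shift to the Maidenhead origin (180°W, 90°S): lon 242.6468, lat 37.6088.
Field: 242.6468/20 → 12 → M, 37.6088/10 → 3 → D; chars MD.
Square: 2.6468/2 → 1, 7.6088/1 → 7; chars 17.
Subsquare: 0.6468/0.0833333 → 7 → h, 0.6088/0.0416667 → 14 → o; chars ho.

MD17ho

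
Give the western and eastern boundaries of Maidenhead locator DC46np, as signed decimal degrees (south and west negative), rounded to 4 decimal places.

-110.9167, -110.8333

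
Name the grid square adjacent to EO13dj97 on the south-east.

EO13ej06

Longitude extended square 9; +1 → 10, wraps to 0, carry into subsquare.
Longitude subsquare d = 3; +1 → 4 = e.
Latitude extended square 7; −1 → 6.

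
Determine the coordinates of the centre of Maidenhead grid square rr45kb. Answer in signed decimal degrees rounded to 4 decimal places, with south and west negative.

85.0625, 168.8750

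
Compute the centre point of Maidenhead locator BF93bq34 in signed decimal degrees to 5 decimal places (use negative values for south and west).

Field B=1, F=5: +1·20° lon, +5·10° lat → SW at lon -160°, lat -40°.
Square 9, 3: +9·2° lon, +3·1° lat → SW at lon -142°, lat -37°.
Subsquare b=1, q=16: +1·0.0833333° lon, +16·0.0416667° lat → SW at lon -141.917°, lat -36.3333°.
Extended square 3, 4: +3·0.00833333° lon, +4·0.00416667° lat → SW at lon -141.892°, lat -36.3167°.
Cell spans 0.00833333° lon × 0.00416667° lat. Centre is SW corner plus half of each.
latitude -36.31458, longitude -141.88750.

-36.31458, -141.88750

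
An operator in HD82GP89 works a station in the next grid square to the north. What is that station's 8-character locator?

Latitude extended square 9; +1 → 10, wraps to 0, carry into subsquare.
Latitude subsquare p = 15; +1 → 16 = q.
The longitude characters are unchanged.

HD82gq80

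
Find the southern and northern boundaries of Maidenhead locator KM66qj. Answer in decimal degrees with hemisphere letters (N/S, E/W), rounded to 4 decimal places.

36.3750° N, 36.4167° N

Field K=10, M=12: +10·20° lon, +12·10° lat → SW at lon 20°, lat 30°.
Square 6, 6: +6·2° lon, +6·1° lat → SW at lon 32°, lat 36°.
Subsquare q=16, j=9: +16·0.0833333° lon, +9·0.0416667° lat → SW at lon 33.3333°, lat 36.375°.
Cell spans 0.0833333° lon × 0.0416667° lat.
south 36.3750° N, north 36.4167° N.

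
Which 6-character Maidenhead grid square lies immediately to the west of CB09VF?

CB09uf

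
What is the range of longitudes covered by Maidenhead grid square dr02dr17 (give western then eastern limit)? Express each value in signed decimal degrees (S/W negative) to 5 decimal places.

Field D=3, R=17: +3·20° lon, +17·10° lat → SW at lon -120°, lat 80°.
Square 0, 2: +0·2° lon, +2·1° lat → SW at lon -120°, lat 82°.
Subsquare d=3, r=17: +3·0.0833333° lon, +17·0.0416667° lat → SW at lon -119.75°, lat 82.7083°.
Extended square 1, 7: +1·0.00833333° lon, +7·0.00416667° lat → SW at lon -119.742°, lat 82.7375°.
Cell spans 0.00833333° lon × 0.00416667° lat.
west -119.74167, east -119.73333.

-119.74167, -119.73333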